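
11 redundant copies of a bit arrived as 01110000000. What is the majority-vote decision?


Ones: 3 out of 11
Threshold: 6

0 (3/11 voted 1)


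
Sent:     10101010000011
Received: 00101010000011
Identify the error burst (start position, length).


XOR: 10000000000000

Burst at position 0, length 1


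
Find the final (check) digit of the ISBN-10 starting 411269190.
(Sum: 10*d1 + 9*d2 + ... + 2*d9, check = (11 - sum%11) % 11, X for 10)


Weighted sum: 183
183 mod 11 = 7

Check digit: 4


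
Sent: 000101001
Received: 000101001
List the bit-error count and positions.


XOR: 000000000

0 errors (received matches sent)


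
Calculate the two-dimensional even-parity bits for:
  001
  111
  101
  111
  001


Row parities: 11011
Column parities: 101

Row P: 11011, Col P: 101, Corner: 0


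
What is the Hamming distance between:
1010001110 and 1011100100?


XOR: 0001101010
Count of 1s: 4

4


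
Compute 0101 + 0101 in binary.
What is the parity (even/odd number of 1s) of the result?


0101 = 5
0101 = 5
Sum = 10 = 1010
1s count = 2

even parity (2 ones in 1010)


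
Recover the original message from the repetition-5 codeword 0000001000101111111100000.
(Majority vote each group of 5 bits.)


Groups: 00000, 01000, 10111, 11111, 00000
Majority votes: 00110

00110


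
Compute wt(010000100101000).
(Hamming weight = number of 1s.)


Counting 1s in 010000100101000

4


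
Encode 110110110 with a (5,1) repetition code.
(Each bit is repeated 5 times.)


Each bit -> 5 copies

111111111100000111111111100000111111111100000


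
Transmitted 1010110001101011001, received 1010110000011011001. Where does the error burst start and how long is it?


XOR: 0000000001110000000

Burst at position 9, length 3


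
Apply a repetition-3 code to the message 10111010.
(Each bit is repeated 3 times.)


Each bit -> 3 copies

111000111111111000111000


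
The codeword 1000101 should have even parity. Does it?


Number of 1s: 3

No, parity error (3 ones)


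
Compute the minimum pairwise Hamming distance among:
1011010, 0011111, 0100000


Comparing all pairs, minimum distance: 3
Can detect 2 errors, correct 1 errors

3


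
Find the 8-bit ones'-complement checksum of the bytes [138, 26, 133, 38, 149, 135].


Sum = 619 mod 256 = 107
Complement = 148

148


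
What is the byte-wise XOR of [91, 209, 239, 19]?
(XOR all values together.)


XOR chain: 91 ^ 209 ^ 239 ^ 19 = 118

118


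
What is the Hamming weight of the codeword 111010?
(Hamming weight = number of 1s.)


Counting 1s in 111010

4


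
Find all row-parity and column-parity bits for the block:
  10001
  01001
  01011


Row parities: 001
Column parities: 10011

Row P: 001, Col P: 10011, Corner: 1


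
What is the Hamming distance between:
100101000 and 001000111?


XOR: 101101111
Count of 1s: 7

7


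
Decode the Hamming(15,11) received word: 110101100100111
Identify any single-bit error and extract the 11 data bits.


Syndrome = 0: no error detected

Data: 00110100111 (no errors)


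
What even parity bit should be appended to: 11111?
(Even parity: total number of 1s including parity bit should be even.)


Number of 1s in data: 5
Parity bit: 1

1


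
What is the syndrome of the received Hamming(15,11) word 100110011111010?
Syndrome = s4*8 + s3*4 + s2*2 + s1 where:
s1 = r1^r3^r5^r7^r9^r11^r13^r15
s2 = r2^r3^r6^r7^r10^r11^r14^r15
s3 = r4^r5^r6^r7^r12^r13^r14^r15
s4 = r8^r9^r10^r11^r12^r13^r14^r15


s1=0, s2=1, s3=0, s4=0

Syndrome = 2 (error at position 2)


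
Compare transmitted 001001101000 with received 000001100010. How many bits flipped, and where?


XOR: 001000001010

3 error(s) at position(s): 2, 8, 10


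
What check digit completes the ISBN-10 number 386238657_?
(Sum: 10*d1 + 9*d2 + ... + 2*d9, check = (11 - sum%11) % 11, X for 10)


Weighted sum: 275
275 mod 11 = 0

Check digit: 0


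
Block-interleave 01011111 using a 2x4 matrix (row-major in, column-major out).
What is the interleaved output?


Matrix:
  0101
  1111
Read columns: 01110111

01110111


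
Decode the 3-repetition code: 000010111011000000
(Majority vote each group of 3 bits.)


Groups: 000, 010, 111, 011, 000, 000
Majority votes: 001100

001100


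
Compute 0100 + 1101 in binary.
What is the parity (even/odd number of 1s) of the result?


0100 = 4
1101 = 13
Sum = 17 = 10001
1s count = 2

even parity (2 ones in 10001)


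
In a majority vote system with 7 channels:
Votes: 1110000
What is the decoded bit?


Ones: 3 out of 7
Threshold: 4

0 (3/7 voted 1)


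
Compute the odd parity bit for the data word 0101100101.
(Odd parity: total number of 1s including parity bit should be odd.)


Number of 1s in data: 5
Parity bit: 0

0


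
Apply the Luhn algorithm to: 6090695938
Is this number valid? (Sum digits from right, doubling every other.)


Luhn sum = 48
48 mod 10 = 8

Invalid (Luhn sum mod 10 = 8)


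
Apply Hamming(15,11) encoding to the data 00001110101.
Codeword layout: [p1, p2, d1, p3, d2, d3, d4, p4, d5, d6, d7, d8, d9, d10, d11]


Parity bits: p1=0, p2=1, p3=0, p4=1

010000011110101


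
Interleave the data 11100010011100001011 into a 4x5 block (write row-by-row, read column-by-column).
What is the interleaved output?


Matrix:
  11100
  01001
  11000
  01011
Read columns: 10101111100000010101

10101111100000010101


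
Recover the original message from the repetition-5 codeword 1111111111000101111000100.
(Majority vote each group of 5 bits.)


Groups: 11111, 11111, 00010, 11110, 00100
Majority votes: 11010

11010


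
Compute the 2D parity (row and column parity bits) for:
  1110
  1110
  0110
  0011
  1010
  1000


Row parities: 110001
Column parities: 0111

Row P: 110001, Col P: 0111, Corner: 1


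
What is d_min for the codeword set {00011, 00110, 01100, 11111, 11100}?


Comparing all pairs, minimum distance: 1
Can detect 0 errors, correct 0 errors

1


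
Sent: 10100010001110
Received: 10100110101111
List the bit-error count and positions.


XOR: 00000100100001

3 error(s) at position(s): 5, 8, 13


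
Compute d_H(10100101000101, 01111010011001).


XOR: 11011111011100
Count of 1s: 10

10


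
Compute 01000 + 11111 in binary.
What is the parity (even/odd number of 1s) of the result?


01000 = 8
11111 = 31
Sum = 39 = 100111
1s count = 4

even parity (4 ones in 100111)


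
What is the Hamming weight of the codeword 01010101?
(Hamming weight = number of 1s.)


Counting 1s in 01010101

4


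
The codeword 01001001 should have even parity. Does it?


Number of 1s: 3

No, parity error (3 ones)


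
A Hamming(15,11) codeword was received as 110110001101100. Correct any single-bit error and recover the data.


Syndrome = 0: no error detected

Data: 01001101100 (no errors)


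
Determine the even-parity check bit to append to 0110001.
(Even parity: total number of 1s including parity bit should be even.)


Number of 1s in data: 3
Parity bit: 1

1


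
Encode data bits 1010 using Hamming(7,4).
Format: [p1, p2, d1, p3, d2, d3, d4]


Parity bits: p1=1, p2=0, p3=1

1011010


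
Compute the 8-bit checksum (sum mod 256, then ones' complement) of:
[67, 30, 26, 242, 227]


Sum = 592 mod 256 = 80
Complement = 175

175


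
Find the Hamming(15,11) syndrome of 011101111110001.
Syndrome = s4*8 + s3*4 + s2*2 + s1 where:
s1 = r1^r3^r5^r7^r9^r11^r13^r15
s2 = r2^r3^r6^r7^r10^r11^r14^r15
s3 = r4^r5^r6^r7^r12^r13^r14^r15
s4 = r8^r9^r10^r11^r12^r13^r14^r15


s1=1, s2=1, s3=0, s4=1

Syndrome = 11 (error at position 11)


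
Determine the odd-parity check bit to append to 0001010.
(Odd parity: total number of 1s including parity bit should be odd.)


Number of 1s in data: 2
Parity bit: 1

1


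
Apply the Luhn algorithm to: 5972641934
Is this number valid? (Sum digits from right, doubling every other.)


Luhn sum = 45
45 mod 10 = 5

Invalid (Luhn sum mod 10 = 5)


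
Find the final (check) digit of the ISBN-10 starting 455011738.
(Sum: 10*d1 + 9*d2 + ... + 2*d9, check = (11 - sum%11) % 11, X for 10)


Weighted sum: 189
189 mod 11 = 2

Check digit: 9


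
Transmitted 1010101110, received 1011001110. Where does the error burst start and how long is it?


XOR: 0001100000

Burst at position 3, length 2


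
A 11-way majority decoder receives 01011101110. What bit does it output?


Ones: 7 out of 11
Threshold: 6

1 (7/11 voted 1)


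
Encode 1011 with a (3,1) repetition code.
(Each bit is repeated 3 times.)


Each bit -> 3 copies

111000111111


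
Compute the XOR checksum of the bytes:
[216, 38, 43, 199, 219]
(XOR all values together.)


XOR chain: 216 ^ 38 ^ 43 ^ 199 ^ 219 = 201

201


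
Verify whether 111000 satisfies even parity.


Number of 1s: 3

No, parity error (3 ones)


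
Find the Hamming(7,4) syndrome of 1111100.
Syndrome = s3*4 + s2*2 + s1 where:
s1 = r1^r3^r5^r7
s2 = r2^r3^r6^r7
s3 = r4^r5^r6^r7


s1=1, s2=0, s3=0

Syndrome = 1 (error at position 1)


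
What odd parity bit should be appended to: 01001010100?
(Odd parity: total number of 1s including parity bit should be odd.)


Number of 1s in data: 4
Parity bit: 1

1


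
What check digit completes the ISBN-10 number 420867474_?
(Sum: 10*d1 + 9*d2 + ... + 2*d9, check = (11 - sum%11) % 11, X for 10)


Weighted sum: 230
230 mod 11 = 10

Check digit: 1


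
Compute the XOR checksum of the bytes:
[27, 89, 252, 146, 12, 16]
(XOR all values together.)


XOR chain: 27 ^ 89 ^ 252 ^ 146 ^ 12 ^ 16 = 48

48


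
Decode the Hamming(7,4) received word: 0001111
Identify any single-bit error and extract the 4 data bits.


Syndrome = 0: no error detected

Data: 0111 (no errors)


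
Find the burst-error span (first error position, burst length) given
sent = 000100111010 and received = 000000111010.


XOR: 000100000000

Burst at position 3, length 1


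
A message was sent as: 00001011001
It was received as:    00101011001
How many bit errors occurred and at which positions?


XOR: 00100000000

1 error(s) at position(s): 2


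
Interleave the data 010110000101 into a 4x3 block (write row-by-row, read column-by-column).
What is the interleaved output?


Matrix:
  010
  110
  000
  101
Read columns: 010111000001

010111000001


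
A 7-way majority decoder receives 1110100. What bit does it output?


Ones: 4 out of 7
Threshold: 4

1 (4/7 voted 1)


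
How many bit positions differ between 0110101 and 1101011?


XOR: 1011110
Count of 1s: 5

5


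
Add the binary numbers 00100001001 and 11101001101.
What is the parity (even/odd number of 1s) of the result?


00100001001 = 265
11101001101 = 1869
Sum = 2134 = 100001010110
1s count = 5

odd parity (5 ones in 100001010110)


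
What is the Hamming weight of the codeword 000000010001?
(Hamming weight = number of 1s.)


Counting 1s in 000000010001

2


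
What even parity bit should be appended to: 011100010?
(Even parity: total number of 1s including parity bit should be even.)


Number of 1s in data: 4
Parity bit: 0

0


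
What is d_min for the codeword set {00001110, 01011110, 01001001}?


Comparing all pairs, minimum distance: 2
Can detect 1 errors, correct 0 errors

2


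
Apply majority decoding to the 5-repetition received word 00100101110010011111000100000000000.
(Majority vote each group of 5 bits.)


Groups: 00100, 10111, 00100, 11111, 00010, 00000, 00000
Majority votes: 0101000

0101000


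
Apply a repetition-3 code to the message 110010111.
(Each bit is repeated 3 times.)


Each bit -> 3 copies

111111000000111000111111111


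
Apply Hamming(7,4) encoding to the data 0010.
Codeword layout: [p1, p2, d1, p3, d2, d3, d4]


Parity bits: p1=0, p2=1, p3=1

0101010


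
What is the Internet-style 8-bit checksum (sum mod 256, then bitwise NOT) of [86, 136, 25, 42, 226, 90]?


Sum = 605 mod 256 = 93
Complement = 162

162


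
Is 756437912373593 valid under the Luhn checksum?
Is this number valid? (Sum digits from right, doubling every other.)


Luhn sum = 79
79 mod 10 = 9

Invalid (Luhn sum mod 10 = 9)


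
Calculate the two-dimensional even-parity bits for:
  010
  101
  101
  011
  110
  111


Row parities: 100001
Column parities: 000

Row P: 100001, Col P: 000, Corner: 0


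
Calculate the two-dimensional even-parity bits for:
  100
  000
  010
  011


Row parities: 1010
Column parities: 101

Row P: 1010, Col P: 101, Corner: 0


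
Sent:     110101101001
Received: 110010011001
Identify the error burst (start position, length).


XOR: 000111110000

Burst at position 3, length 5


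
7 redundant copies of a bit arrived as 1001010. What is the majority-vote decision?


Ones: 3 out of 7
Threshold: 4

0 (3/7 voted 1)


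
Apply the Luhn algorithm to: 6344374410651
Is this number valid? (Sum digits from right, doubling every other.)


Luhn sum = 53
53 mod 10 = 3

Invalid (Luhn sum mod 10 = 3)


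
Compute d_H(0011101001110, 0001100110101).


XOR: 0010001111011
Count of 1s: 7

7


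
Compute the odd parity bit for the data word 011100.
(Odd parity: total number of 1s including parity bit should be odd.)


Number of 1s in data: 3
Parity bit: 0

0


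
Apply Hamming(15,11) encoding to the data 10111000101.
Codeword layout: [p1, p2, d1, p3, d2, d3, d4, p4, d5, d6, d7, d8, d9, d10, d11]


Parity bits: p1=1, p2=0, p3=0, p4=1

101001111000101


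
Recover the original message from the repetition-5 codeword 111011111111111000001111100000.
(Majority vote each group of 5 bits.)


Groups: 11101, 11111, 11111, 00000, 11111, 00000
Majority votes: 111010

111010


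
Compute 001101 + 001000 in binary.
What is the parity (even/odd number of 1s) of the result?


001101 = 13
001000 = 8
Sum = 21 = 10101
1s count = 3

odd parity (3 ones in 10101)


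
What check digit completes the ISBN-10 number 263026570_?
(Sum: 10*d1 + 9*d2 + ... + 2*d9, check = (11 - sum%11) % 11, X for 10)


Weighted sum: 181
181 mod 11 = 5

Check digit: 6


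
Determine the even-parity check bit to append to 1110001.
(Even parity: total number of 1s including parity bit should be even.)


Number of 1s in data: 4
Parity bit: 0

0


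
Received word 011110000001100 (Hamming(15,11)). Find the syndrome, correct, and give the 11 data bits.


Syndrome = 1: error at position 1

Data: 11000001100 (corrected bit 1)


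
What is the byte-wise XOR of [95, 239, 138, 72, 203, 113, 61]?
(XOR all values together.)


XOR chain: 95 ^ 239 ^ 138 ^ 72 ^ 203 ^ 113 ^ 61 = 245

245


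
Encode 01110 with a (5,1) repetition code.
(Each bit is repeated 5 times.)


Each bit -> 5 copies

0000011111111111111100000


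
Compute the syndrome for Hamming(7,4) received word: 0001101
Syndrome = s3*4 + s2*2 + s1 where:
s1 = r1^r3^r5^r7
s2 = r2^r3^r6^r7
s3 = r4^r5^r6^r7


s1=0, s2=1, s3=1

Syndrome = 6 (error at position 6)


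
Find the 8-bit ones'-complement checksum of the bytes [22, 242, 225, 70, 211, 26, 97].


Sum = 893 mod 256 = 125
Complement = 130

130


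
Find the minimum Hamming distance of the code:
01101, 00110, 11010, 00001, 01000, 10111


Comparing all pairs, minimum distance: 2
Can detect 1 errors, correct 0 errors

2


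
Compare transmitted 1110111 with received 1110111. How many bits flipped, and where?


XOR: 0000000

0 errors (received matches sent)


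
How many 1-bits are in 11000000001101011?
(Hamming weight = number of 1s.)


Counting 1s in 11000000001101011

7


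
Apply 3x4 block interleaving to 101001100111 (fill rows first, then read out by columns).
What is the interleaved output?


Matrix:
  1010
  0110
  0111
Read columns: 100011111001

100011111001


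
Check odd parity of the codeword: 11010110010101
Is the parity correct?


Number of 1s: 8

No, parity error (8 ones)


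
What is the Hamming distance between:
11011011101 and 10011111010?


XOR: 01000100111
Count of 1s: 5

5


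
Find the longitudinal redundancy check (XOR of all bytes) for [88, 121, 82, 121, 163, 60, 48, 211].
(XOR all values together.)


XOR chain: 88 ^ 121 ^ 82 ^ 121 ^ 163 ^ 60 ^ 48 ^ 211 = 118

118


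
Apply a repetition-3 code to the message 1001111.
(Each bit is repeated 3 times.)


Each bit -> 3 copies

111000000111111111111


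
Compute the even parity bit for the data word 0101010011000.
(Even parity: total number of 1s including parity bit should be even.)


Number of 1s in data: 5
Parity bit: 1

1


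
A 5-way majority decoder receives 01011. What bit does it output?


Ones: 3 out of 5
Threshold: 3

1 (3/5 voted 1)


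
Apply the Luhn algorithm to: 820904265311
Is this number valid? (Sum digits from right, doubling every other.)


Luhn sum = 39
39 mod 10 = 9

Invalid (Luhn sum mod 10 = 9)


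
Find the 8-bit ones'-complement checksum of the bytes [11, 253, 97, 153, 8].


Sum = 522 mod 256 = 10
Complement = 245

245


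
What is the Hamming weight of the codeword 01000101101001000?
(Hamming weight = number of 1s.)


Counting 1s in 01000101101001000

6


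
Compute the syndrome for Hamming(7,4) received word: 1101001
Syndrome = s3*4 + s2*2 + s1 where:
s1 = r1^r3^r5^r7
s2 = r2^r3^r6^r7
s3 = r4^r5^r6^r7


s1=0, s2=0, s3=0

Syndrome = 0 (no error)


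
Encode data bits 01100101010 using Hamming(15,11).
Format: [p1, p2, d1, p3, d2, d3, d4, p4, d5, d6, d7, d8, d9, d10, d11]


Parity bits: p1=1, p2=1, p3=0, p4=1

110011010101010


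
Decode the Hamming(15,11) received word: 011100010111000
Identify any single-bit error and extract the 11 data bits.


Syndrome = 0: no error detected

Data: 10000111000 (no errors)


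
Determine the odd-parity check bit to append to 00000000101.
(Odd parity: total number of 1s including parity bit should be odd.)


Number of 1s in data: 2
Parity bit: 1

1


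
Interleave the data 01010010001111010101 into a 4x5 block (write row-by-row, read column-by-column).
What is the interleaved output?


Matrix:
  01010
  01000
  11110
  10101
Read columns: 00111110001110100001

00111110001110100001


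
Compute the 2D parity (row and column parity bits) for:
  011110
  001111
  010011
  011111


Row parities: 0011
Column parities: 011101

Row P: 0011, Col P: 011101, Corner: 0


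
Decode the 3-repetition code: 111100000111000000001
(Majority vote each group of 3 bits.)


Groups: 111, 100, 000, 111, 000, 000, 001
Majority votes: 1001000

1001000


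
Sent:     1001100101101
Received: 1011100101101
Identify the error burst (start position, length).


XOR: 0010000000000

Burst at position 2, length 1


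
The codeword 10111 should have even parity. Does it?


Number of 1s: 4

Yes, parity is correct (4 ones)


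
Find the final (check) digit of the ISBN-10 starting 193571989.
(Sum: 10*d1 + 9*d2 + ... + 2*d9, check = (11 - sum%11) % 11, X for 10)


Weighted sum: 275
275 mod 11 = 0

Check digit: 0


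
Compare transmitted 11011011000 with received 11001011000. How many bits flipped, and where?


XOR: 00010000000

1 error(s) at position(s): 3


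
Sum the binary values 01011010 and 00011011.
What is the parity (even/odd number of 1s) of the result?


01011010 = 90
00011011 = 27
Sum = 117 = 1110101
1s count = 5

odd parity (5 ones in 1110101)


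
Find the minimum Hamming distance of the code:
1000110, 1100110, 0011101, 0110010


Comparing all pairs, minimum distance: 1
Can detect 0 errors, correct 0 errors

1


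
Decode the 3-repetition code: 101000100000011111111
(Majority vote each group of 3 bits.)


Groups: 101, 000, 100, 000, 011, 111, 111
Majority votes: 1000111

1000111


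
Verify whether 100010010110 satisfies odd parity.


Number of 1s: 5

Yes, parity is correct (5 ones)


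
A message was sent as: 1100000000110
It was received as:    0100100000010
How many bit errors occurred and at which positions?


XOR: 1000100000100

3 error(s) at position(s): 0, 4, 10


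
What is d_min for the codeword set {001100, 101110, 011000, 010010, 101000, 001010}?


Comparing all pairs, minimum distance: 2
Can detect 1 errors, correct 0 errors

2


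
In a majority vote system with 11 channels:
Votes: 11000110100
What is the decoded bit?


Ones: 5 out of 11
Threshold: 6

0 (5/11 voted 1)


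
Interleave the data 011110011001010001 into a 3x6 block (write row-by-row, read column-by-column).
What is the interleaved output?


Matrix:
  011110
  011001
  010001
Read columns: 000111110100100011

000111110100100011


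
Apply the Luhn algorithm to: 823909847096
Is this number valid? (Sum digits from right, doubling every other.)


Luhn sum = 64
64 mod 10 = 4

Invalid (Luhn sum mod 10 = 4)


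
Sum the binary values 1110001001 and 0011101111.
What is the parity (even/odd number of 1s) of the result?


1110001001 = 905
0011101111 = 239
Sum = 1144 = 10001111000
1s count = 5

odd parity (5 ones in 10001111000)


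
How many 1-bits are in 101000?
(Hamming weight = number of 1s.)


Counting 1s in 101000

2


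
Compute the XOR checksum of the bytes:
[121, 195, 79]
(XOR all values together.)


XOR chain: 121 ^ 195 ^ 79 = 245

245


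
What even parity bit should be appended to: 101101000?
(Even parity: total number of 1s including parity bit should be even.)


Number of 1s in data: 4
Parity bit: 0

0


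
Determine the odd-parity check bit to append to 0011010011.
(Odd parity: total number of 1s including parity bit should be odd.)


Number of 1s in data: 5
Parity bit: 0

0


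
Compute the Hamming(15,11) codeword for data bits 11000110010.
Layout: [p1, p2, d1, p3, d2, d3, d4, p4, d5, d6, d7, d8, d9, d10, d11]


Parity bits: p1=1, p2=0, p3=0, p4=1

101010010110010


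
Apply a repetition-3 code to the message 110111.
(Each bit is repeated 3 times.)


Each bit -> 3 copies

111111000111111111


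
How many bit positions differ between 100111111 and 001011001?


XOR: 101100110
Count of 1s: 5

5


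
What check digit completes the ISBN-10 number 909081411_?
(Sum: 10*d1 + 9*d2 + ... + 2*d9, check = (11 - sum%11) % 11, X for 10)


Weighted sum: 236
236 mod 11 = 5

Check digit: 6


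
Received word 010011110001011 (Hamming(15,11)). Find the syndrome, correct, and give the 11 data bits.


Syndrome = 3: error at position 3

Data: 11110001011 (corrected bit 3)


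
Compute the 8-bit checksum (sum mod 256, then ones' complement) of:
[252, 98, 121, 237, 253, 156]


Sum = 1117 mod 256 = 93
Complement = 162

162


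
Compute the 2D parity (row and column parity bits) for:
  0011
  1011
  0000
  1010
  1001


Row parities: 01000
Column parities: 1011

Row P: 01000, Col P: 1011, Corner: 1


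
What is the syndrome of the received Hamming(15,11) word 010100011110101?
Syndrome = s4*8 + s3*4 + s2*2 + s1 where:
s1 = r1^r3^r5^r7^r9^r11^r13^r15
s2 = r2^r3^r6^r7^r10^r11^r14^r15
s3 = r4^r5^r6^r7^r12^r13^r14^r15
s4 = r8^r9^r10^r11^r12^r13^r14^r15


s1=0, s2=0, s3=1, s4=0

Syndrome = 4 (error at position 4)


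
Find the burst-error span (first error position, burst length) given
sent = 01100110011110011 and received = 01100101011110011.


XOR: 00000011000000000

Burst at position 6, length 2


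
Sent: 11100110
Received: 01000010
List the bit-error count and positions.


XOR: 10100100

3 error(s) at position(s): 0, 2, 5


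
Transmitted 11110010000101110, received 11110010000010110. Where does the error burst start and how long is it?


XOR: 00000000000111000

Burst at position 11, length 3


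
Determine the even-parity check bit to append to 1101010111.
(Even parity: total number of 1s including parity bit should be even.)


Number of 1s in data: 7
Parity bit: 1

1


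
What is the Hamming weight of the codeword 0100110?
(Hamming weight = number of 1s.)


Counting 1s in 0100110

3


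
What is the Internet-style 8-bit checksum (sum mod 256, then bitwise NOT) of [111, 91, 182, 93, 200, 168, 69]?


Sum = 914 mod 256 = 146
Complement = 109

109


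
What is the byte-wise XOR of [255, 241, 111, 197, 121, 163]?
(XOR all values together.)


XOR chain: 255 ^ 241 ^ 111 ^ 197 ^ 121 ^ 163 = 126

126


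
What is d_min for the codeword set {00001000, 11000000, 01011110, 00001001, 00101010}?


Comparing all pairs, minimum distance: 1
Can detect 0 errors, correct 0 errors

1


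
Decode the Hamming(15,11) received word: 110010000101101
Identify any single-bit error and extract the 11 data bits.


Syndrome = 2: error at position 2

Data: 01000101101 (corrected bit 2)


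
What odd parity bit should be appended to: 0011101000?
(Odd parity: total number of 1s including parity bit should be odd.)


Number of 1s in data: 4
Parity bit: 1

1


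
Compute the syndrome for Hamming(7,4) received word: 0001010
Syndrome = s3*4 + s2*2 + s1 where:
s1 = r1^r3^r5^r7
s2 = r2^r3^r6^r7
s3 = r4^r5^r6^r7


s1=0, s2=1, s3=0

Syndrome = 2 (error at position 2)


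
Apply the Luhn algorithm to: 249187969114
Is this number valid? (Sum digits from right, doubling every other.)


Luhn sum = 63
63 mod 10 = 3

Invalid (Luhn sum mod 10 = 3)


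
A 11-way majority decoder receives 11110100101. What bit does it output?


Ones: 7 out of 11
Threshold: 6

1 (7/11 voted 1)


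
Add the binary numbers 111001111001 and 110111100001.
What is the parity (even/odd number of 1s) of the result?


111001111001 = 3705
110111100001 = 3553
Sum = 7258 = 1110001011010
1s count = 7

odd parity (7 ones in 1110001011010)


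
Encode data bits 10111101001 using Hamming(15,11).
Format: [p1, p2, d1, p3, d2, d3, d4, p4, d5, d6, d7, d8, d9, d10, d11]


Parity bits: p1=0, p2=1, p3=0, p4=0

011001101101001


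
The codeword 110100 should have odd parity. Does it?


Number of 1s: 3

Yes, parity is correct (3 ones)


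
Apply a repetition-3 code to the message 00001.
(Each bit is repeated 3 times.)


Each bit -> 3 copies

000000000000111


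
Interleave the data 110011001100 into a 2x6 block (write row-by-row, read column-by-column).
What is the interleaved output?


Matrix:
  110011
  001100
Read columns: 101001011010

101001011010


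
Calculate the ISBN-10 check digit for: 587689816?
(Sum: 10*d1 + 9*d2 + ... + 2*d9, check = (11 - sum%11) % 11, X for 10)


Weighted sum: 360
360 mod 11 = 8

Check digit: 3


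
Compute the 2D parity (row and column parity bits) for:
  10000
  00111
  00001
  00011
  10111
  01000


Row parities: 111001
Column parities: 01010

Row P: 111001, Col P: 01010, Corner: 0


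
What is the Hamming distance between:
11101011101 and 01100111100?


XOR: 10001100001
Count of 1s: 4

4


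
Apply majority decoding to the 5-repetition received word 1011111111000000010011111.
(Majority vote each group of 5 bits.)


Groups: 10111, 11111, 00000, 00100, 11111
Majority votes: 11001

11001


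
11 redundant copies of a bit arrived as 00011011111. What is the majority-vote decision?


Ones: 7 out of 11
Threshold: 6

1 (7/11 voted 1)


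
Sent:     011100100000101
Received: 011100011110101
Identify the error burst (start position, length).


XOR: 000000111110000

Burst at position 6, length 5


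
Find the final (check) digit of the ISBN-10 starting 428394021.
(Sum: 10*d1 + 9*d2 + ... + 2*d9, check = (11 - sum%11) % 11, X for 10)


Weighted sum: 225
225 mod 11 = 5

Check digit: 6


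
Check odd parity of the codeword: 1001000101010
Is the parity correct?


Number of 1s: 5

Yes, parity is correct (5 ones)


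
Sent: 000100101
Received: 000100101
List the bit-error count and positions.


XOR: 000000000

0 errors (received matches sent)


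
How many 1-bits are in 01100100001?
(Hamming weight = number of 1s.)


Counting 1s in 01100100001

4


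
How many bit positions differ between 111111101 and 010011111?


XOR: 101100010
Count of 1s: 4

4


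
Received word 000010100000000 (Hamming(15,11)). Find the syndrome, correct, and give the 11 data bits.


Syndrome = 2: error at position 2

Data: 01010000000 (corrected bit 2)


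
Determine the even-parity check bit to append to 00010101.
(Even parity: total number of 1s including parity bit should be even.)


Number of 1s in data: 3
Parity bit: 1

1


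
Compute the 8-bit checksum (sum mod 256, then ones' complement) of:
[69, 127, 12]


Sum = 208 mod 256 = 208
Complement = 47

47


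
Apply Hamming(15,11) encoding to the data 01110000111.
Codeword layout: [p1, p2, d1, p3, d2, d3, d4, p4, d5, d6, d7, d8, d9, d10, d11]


Parity bits: p1=0, p2=0, p3=0, p4=1

000011110000111


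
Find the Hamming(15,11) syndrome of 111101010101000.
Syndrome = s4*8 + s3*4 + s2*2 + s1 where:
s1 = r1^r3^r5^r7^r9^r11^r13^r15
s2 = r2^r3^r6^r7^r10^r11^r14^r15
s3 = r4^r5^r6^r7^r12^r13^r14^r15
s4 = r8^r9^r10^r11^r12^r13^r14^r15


s1=0, s2=0, s3=1, s4=1

Syndrome = 12 (error at position 12)


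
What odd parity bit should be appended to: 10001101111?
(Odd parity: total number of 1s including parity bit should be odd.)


Number of 1s in data: 7
Parity bit: 0

0


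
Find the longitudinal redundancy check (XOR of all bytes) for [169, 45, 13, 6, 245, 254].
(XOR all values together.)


XOR chain: 169 ^ 45 ^ 13 ^ 6 ^ 245 ^ 254 = 132

132


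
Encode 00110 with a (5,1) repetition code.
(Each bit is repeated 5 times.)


Each bit -> 5 copies

0000000000111111111100000


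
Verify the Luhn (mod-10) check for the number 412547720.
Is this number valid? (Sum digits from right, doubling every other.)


Luhn sum = 29
29 mod 10 = 9

Invalid (Luhn sum mod 10 = 9)


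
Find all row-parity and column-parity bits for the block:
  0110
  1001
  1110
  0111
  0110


Row parities: 00110
Column parities: 0000

Row P: 00110, Col P: 0000, Corner: 0


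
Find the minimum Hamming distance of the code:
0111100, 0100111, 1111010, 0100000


Comparing all pairs, minimum distance: 3
Can detect 2 errors, correct 1 errors

3


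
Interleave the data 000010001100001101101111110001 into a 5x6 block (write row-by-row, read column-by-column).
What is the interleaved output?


Matrix:
  000010
  001100
  001101
  101111
  110001
Read columns: 000110000101110011101001000111

000110000101110011101001000111


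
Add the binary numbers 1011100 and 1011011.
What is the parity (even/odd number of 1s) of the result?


1011100 = 92
1011011 = 91
Sum = 183 = 10110111
1s count = 6

even parity (6 ones in 10110111)


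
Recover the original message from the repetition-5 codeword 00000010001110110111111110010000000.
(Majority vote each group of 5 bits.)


Groups: 00000, 01000, 11101, 10111, 11111, 00100, 00000
Majority votes: 0011100

0011100


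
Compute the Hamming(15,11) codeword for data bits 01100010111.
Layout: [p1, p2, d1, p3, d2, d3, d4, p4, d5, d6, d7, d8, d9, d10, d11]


Parity bits: p1=0, p2=0, p3=1, p4=0

000111000010111


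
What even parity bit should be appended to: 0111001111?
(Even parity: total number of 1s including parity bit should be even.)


Number of 1s in data: 7
Parity bit: 1

1


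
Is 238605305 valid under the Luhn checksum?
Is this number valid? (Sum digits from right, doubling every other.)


Luhn sum = 28
28 mod 10 = 8

Invalid (Luhn sum mod 10 = 8)


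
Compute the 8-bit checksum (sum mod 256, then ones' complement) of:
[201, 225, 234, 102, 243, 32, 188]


Sum = 1225 mod 256 = 201
Complement = 54

54


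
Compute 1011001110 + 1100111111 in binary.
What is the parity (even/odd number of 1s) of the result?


1011001110 = 718
1100111111 = 831
Sum = 1549 = 11000001101
1s count = 5

odd parity (5 ones in 11000001101)


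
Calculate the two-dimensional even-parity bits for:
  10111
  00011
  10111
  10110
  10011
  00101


Row parities: 000110
Column parities: 00011

Row P: 000110, Col P: 00011, Corner: 0


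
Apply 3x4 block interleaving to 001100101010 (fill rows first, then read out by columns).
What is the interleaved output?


Matrix:
  0011
  0010
  1010
Read columns: 001000111100

001000111100


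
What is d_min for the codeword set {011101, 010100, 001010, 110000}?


Comparing all pairs, minimum distance: 2
Can detect 1 errors, correct 0 errors

2


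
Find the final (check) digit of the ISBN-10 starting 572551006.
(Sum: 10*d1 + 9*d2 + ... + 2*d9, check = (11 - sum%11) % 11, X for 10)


Weighted sum: 211
211 mod 11 = 2

Check digit: 9


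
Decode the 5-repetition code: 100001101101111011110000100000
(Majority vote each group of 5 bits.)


Groups: 10000, 11011, 01111, 01111, 00001, 00000
Majority votes: 011100

011100


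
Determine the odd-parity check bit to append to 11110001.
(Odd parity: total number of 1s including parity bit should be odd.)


Number of 1s in data: 5
Parity bit: 0

0


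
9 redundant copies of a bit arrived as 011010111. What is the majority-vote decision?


Ones: 6 out of 9
Threshold: 5

1 (6/9 voted 1)


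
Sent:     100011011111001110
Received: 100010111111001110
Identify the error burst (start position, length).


XOR: 000001100000000000

Burst at position 5, length 2


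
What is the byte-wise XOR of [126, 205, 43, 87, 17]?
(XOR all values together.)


XOR chain: 126 ^ 205 ^ 43 ^ 87 ^ 17 = 222

222


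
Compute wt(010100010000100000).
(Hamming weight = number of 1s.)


Counting 1s in 010100010000100000

4


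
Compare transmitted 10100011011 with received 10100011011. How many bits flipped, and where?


XOR: 00000000000

0 errors (received matches sent)


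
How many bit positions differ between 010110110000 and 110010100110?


XOR: 100100010110
Count of 1s: 5

5


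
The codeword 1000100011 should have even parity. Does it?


Number of 1s: 4

Yes, parity is correct (4 ones)


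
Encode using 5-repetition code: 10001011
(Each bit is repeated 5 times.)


Each bit -> 5 copies

1111100000000000000011111000001111111111


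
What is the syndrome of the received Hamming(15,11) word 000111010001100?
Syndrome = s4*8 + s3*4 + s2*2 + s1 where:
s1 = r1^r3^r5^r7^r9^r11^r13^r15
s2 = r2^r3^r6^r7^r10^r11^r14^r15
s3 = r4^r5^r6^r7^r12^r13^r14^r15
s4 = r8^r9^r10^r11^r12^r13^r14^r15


s1=0, s2=1, s3=1, s4=1

Syndrome = 14 (error at position 14)


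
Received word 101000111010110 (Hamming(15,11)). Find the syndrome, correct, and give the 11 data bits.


Syndrome = 12: error at position 12

Data: 10011011110 (corrected bit 12)


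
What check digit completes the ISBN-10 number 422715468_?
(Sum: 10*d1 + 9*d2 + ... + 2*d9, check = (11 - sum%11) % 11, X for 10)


Weighted sum: 204
204 mod 11 = 6

Check digit: 5


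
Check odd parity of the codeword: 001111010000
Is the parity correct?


Number of 1s: 5

Yes, parity is correct (5 ones)


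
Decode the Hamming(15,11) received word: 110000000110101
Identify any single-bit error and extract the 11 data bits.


Syndrome = 0: no error detected

Data: 00000110101 (no errors)


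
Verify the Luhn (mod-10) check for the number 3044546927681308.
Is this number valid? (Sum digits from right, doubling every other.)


Luhn sum = 70
70 mod 10 = 0

Valid (Luhn sum mod 10 = 0)


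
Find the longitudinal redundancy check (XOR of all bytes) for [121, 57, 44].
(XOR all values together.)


XOR chain: 121 ^ 57 ^ 44 = 108

108


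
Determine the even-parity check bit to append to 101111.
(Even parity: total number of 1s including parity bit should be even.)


Number of 1s in data: 5
Parity bit: 1

1


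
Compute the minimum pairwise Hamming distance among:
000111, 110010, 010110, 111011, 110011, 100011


Comparing all pairs, minimum distance: 1
Can detect 0 errors, correct 0 errors

1


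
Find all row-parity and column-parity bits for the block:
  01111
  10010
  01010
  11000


Row parities: 0000
Column parities: 01111

Row P: 0000, Col P: 01111, Corner: 0


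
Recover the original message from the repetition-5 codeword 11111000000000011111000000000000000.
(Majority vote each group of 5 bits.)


Groups: 11111, 00000, 00000, 11111, 00000, 00000, 00000
Majority votes: 1001000

1001000


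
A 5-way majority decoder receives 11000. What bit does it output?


Ones: 2 out of 5
Threshold: 3

0 (2/5 voted 1)


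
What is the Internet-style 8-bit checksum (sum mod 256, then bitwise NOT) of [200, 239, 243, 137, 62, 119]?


Sum = 1000 mod 256 = 232
Complement = 23

23


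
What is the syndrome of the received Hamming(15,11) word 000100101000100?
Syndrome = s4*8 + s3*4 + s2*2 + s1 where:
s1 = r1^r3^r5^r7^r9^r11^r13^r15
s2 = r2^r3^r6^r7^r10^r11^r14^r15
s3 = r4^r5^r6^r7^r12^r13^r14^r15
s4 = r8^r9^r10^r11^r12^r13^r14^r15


s1=1, s2=1, s3=1, s4=0

Syndrome = 7 (error at position 7)


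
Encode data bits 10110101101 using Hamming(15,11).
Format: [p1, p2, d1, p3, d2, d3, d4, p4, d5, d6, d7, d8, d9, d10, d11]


Parity bits: p1=0, p2=1, p3=1, p4=0

011101100101101


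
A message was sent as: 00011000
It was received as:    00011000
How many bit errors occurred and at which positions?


XOR: 00000000

0 errors (received matches sent)


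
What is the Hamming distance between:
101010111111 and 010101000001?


XOR: 111111111110
Count of 1s: 11

11


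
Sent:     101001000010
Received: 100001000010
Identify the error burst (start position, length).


XOR: 001000000000

Burst at position 2, length 1


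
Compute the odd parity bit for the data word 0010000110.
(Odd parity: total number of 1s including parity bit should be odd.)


Number of 1s in data: 3
Parity bit: 0

0


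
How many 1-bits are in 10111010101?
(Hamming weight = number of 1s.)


Counting 1s in 10111010101

7


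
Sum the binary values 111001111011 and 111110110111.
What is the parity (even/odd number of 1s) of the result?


111001111011 = 3707
111110110111 = 4023
Sum = 7730 = 1111000110010
1s count = 7

odd parity (7 ones in 1111000110010)


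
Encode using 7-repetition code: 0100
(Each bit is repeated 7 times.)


Each bit -> 7 copies

0000000111111100000000000000


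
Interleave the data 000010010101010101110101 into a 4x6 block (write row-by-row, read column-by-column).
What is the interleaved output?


Matrix:
  000010
  010101
  010101
  110101
Read columns: 000101110000011110000111

000101110000011110000111


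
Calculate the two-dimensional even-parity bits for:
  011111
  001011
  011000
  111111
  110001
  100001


Row parities: 110010
Column parities: 100011

Row P: 110010, Col P: 100011, Corner: 1


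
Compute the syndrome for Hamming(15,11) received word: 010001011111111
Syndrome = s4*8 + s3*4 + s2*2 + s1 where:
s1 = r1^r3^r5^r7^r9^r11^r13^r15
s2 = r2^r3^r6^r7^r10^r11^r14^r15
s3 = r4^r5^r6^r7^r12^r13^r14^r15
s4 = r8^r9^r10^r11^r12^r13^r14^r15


s1=0, s2=0, s3=1, s4=0

Syndrome = 4 (error at position 4)


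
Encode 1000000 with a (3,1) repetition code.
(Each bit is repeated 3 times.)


Each bit -> 3 copies

111000000000000000000


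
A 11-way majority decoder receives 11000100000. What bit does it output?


Ones: 3 out of 11
Threshold: 6

0 (3/11 voted 1)


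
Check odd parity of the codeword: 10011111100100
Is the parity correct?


Number of 1s: 8

No, parity error (8 ones)


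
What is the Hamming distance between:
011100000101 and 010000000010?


XOR: 001100000111
Count of 1s: 5

5


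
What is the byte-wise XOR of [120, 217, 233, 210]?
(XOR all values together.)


XOR chain: 120 ^ 217 ^ 233 ^ 210 = 154

154
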